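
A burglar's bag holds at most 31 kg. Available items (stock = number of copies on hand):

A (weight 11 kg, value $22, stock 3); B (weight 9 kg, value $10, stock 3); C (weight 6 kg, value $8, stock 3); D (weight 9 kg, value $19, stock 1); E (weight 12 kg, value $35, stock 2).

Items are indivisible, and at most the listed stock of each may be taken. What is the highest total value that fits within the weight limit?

$78

Top feasible selections:
- 1×C + 2×E: weight 30, value 78
- 2×E: weight 24, value 70
Best: $78.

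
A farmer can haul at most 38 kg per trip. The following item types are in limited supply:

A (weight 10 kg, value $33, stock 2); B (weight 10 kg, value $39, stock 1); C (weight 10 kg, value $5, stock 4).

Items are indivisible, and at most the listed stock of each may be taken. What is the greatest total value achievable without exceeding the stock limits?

Best selections within weight 38 and stock limits:
- 2×A + 1×B: weight 30, value 105
- 1×A + 1×B + 1×C: weight 30, value 77
- 1×A + 1×B: weight 20, value 72
Best: $105.

$105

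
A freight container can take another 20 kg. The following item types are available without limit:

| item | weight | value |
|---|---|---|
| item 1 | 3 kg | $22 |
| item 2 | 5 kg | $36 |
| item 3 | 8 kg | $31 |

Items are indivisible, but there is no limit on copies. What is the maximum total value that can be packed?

$146

Best value-per-unit is item 1 at 22/3; filling with it alone gives 6×22 = 132.
Optimal mix: 5×item 1 + 1×item 2 → weight 20, value 146.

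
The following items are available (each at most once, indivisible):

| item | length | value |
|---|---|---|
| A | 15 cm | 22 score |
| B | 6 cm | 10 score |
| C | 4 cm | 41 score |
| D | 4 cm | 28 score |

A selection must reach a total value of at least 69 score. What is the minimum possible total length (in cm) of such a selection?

Subsets with value ≥ 69, sorted by total length:
- C+D: length 8, value 69
- B+C+D: length 14, value 79
- A+C+D: length 23, value 91
- A+B+C: length 25, value 73
Minimum length: 8 cm.

8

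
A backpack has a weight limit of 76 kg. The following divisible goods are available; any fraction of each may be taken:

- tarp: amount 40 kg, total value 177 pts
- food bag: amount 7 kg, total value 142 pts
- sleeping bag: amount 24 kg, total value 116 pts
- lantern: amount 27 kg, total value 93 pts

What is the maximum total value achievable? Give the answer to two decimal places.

Take in order of value per unit:
- food bag (142/7 per unit): all 7 → value 142, running total 142.00
- sleeping bag (116/24 per unit): all 24 → value 116, running total 258.00
- tarp (177/40 per unit): all 40 → value 177, running total 435.00
- lantern (93/27 per unit): 5 of 27 → value 5×93/27 = 17.2222, running total 452.22
Total 452.22.

452.22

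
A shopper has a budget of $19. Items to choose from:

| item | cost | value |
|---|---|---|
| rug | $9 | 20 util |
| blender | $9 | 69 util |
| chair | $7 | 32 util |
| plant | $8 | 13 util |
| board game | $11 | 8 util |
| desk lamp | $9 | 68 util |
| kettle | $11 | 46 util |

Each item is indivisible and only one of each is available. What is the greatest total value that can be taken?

Check high-value combinations within $19:
- blender+desk lamp: cost 9+9=18, value 69+68=137
- blender+chair: cost 9+7=16, value 69+32=101
- chair+desk lamp: cost 7+9=16, value 32+68=100
- rug+blender: cost 9+9=18, value 20+69=89
- rug+desk lamp: cost 9+9=18, value 20+68=88
Best: 137 util.

137 util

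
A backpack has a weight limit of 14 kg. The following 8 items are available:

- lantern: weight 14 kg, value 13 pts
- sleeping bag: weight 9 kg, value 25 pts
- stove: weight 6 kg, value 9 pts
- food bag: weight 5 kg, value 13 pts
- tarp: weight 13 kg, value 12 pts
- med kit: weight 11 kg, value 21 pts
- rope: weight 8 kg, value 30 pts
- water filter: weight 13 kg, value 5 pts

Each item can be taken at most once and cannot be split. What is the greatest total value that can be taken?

Check high-value combinations within 14 kg:
- food bag+rope: weight 5+8=13, value 13+30=43
- stove+rope: weight 6+8=14, value 9+30=39
- sleeping bag+food bag: weight 9+5=14, value 25+13=38
- rope: weight 8, value 30
- sleeping bag: weight 9, value 25
Best: 43 pts.

43 pts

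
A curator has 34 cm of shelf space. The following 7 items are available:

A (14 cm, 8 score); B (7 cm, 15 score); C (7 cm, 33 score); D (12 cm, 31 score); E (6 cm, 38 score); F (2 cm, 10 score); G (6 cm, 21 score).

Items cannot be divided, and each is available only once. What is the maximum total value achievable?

Check high-value combinations within 34 cm:
- C+D+E+F+G: length 7+12+6+2+6=33, value 33+31+38+10+21=133
- B+C+D+E+F: length 7+7+12+6+2=34, value 15+33+31+38+10=127
- C+D+E+G: length 7+12+6+6=31, value 33+31+38+21=123
- B+C+E+F+G: length 7+7+6+2+6=28, value 15+33+38+10+21=117
Best: 133 score.

133 score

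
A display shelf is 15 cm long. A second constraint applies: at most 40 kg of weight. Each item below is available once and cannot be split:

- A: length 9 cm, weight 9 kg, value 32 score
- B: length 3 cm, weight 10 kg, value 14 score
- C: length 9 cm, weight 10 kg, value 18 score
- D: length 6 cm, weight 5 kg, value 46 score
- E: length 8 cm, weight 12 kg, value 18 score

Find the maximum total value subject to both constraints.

Feasible sets respecting both limits:
- A+D: length 15, weight 14, value 78
- C+D: length 15, weight 15, value 64
- D+E: length 14, weight 17, value 64
- B+D: length 9, weight 15, value 60
Best: 78 score.

78 score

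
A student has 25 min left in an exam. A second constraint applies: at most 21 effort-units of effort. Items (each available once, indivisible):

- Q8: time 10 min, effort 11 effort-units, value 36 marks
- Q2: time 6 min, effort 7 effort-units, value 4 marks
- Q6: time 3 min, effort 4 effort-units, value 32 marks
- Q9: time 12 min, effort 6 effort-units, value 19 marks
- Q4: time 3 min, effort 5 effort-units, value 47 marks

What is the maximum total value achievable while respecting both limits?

115 marks

Feasible sets respecting both limits:
- Q8+Q6+Q4: time 16, effort 20, value 115
- Q6+Q9+Q4: time 18, effort 15, value 98
- Q8+Q6+Q9: time 25, effort 21, value 87
- Q8+Q4: time 13, effort 16, value 83
Best: 115 marks.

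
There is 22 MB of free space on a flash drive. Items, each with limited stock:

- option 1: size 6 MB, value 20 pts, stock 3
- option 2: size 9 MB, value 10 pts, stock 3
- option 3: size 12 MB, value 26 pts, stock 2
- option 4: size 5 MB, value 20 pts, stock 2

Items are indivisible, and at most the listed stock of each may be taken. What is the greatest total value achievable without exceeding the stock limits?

Top feasible selections:
- 2×option 1 + 2×option 4: size 22, value 80
- 1×option 3 + 2×option 4: size 22, value 66
- 1×option 1 + 2×option 4: size 16, value 60
- 2×option 1 + 1×option 4: size 17, value 60
Best: 80 pts.

80 pts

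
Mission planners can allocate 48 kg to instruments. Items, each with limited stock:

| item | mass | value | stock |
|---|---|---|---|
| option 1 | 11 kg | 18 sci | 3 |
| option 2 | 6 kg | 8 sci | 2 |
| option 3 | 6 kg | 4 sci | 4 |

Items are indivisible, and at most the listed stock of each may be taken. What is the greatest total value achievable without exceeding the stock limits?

70 sci

Best selections within mass 48 and stock limits:
- 3×option 1 + 2×option 2: mass 45, value 70
- 3×option 1 + 1×option 2 + 1×option 3: mass 45, value 66
- 3×option 1 + 1×option 2: mass 39, value 62
- 3×option 1 + 2×option 3: mass 45, value 62
Best: 70 sci.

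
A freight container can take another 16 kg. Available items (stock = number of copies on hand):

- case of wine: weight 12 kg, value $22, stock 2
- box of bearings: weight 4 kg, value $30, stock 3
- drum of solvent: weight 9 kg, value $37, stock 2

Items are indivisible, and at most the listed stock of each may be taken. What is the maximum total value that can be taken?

Top feasible selections:
- 3×box of bearings: weight 12, value 90
- 1×box of bearings + 1×drum of solvent: weight 13, value 67
Best: $90.

$90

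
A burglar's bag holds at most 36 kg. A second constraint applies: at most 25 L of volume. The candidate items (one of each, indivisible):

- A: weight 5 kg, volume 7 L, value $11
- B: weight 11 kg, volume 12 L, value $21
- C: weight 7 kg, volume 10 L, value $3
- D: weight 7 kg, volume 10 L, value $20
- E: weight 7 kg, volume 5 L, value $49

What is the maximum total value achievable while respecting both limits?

$81

Feasible sets respecting both limits:
- A+B+E: weight 23, volume 24, value 81
- A+D+E: weight 19, volume 22, value 80
- C+D+E: weight 21, volume 25, value 72
Best: $81.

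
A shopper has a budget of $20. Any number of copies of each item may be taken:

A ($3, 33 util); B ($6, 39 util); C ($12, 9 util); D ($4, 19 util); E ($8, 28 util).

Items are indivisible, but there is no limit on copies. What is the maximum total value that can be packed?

Best value-per-unit is A at 33/3, and filling with it alone uses cost 6×3=18. No mix of the others beats 6×33 = 198.

198 util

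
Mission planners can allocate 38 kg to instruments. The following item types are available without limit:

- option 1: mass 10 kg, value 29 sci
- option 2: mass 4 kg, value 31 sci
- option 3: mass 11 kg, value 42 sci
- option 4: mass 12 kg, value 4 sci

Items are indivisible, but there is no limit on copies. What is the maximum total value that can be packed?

Best value-per-unit is option 2 at 31/4, and filling with it alone uses mass 9×4=36. No mix of the others beats 9×31 = 279.

279 sci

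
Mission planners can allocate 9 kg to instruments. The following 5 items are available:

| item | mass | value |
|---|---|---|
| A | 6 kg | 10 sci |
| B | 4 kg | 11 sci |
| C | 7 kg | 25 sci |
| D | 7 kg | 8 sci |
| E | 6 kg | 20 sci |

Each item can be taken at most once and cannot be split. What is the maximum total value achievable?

25 sci

Check high-value combinations within 9 kg:
- C: mass 7, value 25
- E: mass 6, value 20
- B: mass 4, value 11
- A: mass 6, value 10
Best: 25 sci.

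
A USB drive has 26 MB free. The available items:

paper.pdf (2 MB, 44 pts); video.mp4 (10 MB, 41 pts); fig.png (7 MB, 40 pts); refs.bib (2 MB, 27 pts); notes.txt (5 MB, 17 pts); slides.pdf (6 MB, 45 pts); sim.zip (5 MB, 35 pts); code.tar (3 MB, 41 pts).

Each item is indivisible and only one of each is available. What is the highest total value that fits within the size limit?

232 pts

Check high-value combinations within 26 MB:
- paper.pdf+fig.png+refs.bib+slides.pdf+sim.zip+code.tar: size 2+7+2+6+5+3=25, value 44+40+27+45+35+41=232
- paper.pdf+fig.png+refs.bib+notes.txt+slides.pdf+code.tar: size 2+7+2+5+6+3=25, value 44+40+27+17+45+41=214
- paper.pdf+refs.bib+notes.txt+slides.pdf+sim.zip+code.tar: size 2+2+5+6+5+3=23, value 44+27+17+45+35+41=209
- paper.pdf+video.mp4+slides.pdf+sim.zip+code.tar: size 2+10+6+5+3=26, value 44+41+45+35+41=206
- paper.pdf+fig.png+slides.pdf+sim.zip+code.tar: size 2+7+6+5+3=23, value 44+40+45+35+41=205
Best: 232 pts.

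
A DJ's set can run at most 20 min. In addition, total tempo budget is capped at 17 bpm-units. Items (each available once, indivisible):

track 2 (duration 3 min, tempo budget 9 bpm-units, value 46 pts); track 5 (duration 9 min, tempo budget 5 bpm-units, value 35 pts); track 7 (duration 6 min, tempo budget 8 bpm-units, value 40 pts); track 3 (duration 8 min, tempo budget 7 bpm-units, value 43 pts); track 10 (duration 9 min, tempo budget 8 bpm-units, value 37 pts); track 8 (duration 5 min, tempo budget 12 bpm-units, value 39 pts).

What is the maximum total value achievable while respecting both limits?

89 pts

Feasible sets respecting both limits:
- track 2+track 3: duration 11, tempo budget 16, value 89
- track 2+track 7: duration 9, tempo budget 17, value 86
- track 7+track 3: duration 14, tempo budget 15, value 83
Best: 89 pts.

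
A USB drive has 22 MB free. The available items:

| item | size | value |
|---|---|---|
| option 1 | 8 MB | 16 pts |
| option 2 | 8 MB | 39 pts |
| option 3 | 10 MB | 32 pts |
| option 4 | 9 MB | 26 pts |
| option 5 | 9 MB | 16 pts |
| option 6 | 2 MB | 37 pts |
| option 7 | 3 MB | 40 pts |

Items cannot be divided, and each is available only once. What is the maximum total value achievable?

142 pts

Check high-value combinations within 22 MB:
- option 2+option 4+option 6+option 7: size 8+9+2+3=22, value 39+26+37+40=142
- option 1+option 2+option 6+option 7: size 8+8+2+3=21, value 16+39+37+40=132
- option 2+option 5+option 6+option 7: size 8+9+2+3=22, value 39+16+37+40=132
- option 1+option 4+option 6+option 7: size 8+9+2+3=22, value 16+26+37+40=119
Best: 142 pts.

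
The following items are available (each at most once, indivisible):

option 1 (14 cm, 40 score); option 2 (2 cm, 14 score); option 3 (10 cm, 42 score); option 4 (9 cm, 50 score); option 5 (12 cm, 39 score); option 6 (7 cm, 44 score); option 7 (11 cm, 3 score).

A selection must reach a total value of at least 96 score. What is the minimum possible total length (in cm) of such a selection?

Subsets with value ≥ 96, sorted by total length:
- option 2+option 4+option 6: length 18, value 108
- option 2+option 3+option 6: length 19, value 100
- option 2+option 3+option 4: length 21, value 106
- option 2+option 5+option 6: length 21, value 97
Minimum length: 18 cm.

18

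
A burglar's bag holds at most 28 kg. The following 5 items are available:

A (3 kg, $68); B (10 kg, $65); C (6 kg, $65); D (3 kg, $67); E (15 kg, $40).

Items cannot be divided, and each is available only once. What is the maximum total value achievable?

This is a 0/1 knapsack; check combinations near the capacity.
- A+B+C+D: weight 3+10+6+3=22, value 68+65+65+67=265
- A+C+D+E: weight 3+6+3+15=27, value 68+65+67+40=240
- A+C+D: weight 3+6+3=12, value 68+65+67=200
- A+B+D: weight 3+10+3=16, value 68+65+67=200
Best: $265.

$265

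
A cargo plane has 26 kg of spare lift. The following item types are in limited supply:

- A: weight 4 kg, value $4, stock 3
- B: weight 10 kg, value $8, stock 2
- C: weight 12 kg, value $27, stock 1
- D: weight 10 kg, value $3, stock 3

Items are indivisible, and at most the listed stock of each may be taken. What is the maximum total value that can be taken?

Best selections within weight 26 and stock limits:
- 3×A + 1×C: weight 24, value 39
- 1×A + 1×B + 1×C: weight 26, value 39
- 2×A + 1×C: weight 20, value 35
- 1×B + 1×C: weight 22, value 35
Best: $39.

$39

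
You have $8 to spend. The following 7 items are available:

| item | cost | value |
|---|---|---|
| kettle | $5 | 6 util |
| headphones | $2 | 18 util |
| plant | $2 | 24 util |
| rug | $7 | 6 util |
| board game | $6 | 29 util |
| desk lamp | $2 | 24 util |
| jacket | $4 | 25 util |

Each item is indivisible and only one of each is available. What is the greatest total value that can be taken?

This is a 0/1 knapsack; check combinations near the capacity.
- plant+desk lamp+jacket: cost 2+2+4=8, value 24+24+25=73
- headphones+plant+jacket: cost 2+2+4=8, value 18+24+25=67
- headphones+desk lamp+jacket: cost 2+2+4=8, value 18+24+25=67
- headphones+plant+desk lamp: cost 2+2+2=6, value 18+24+24=66
- plant+board game: cost 2+6=8, value 24+29=53
Best: 73 util.

73 util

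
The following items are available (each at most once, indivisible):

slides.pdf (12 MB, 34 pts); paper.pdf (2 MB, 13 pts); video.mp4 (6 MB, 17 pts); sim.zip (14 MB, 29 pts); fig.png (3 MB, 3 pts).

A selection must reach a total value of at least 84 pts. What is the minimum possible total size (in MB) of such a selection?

Subsets with value ≥ 84, sorted by total size:
- slides.pdf+paper.pdf+video.mp4+sim.zip: size 34, value 93
- slides.pdf+paper.pdf+video.mp4+sim.zip+fig.png: size 37, value 96
Minimum size: 34 MB.

34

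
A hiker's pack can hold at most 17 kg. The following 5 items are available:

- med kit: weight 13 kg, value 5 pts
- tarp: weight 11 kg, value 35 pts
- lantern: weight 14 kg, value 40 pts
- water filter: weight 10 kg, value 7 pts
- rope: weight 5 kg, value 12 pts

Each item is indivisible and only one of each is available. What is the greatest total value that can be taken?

47 pts

Check high-value combinations within 17 kg:
- tarp+rope: weight 11+5=16, value 35+12=47
- lantern: weight 14, value 40
- tarp: weight 11, value 35
Best: 47 pts.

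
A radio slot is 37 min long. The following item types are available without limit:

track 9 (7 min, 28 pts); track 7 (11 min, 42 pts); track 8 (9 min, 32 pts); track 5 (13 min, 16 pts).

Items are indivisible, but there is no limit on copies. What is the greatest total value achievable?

Best value-per-unit is track 9 at 28/7; filling with it alone gives 5×28 = 140.
Optimal mix: 4×track 9 + 1×track 8 → duration 37, value 144.

144 pts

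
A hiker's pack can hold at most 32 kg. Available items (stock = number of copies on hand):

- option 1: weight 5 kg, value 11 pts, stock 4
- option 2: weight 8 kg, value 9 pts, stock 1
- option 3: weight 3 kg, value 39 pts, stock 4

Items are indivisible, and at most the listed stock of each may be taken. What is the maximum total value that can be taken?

Top feasible selections:
- 4×option 1 + 4×option 3: weight 32, value 200
- 3×option 1 + 4×option 3: weight 27, value 189
Best: 200 pts.

200 pts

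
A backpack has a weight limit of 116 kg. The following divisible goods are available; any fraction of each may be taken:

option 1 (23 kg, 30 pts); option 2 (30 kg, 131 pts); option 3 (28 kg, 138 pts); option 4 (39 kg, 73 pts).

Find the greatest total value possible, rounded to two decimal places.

Take in order of value per unit:
- option 3 (138/28 per unit): all 28 → value 138, running total 138.00
- option 2 (131/30 per unit): all 30 → value 131, running total 269.00
- option 4 (73/39 per unit): all 39 → value 73, running total 342.00
- option 1 (30/23 per unit): 19 of 23 → value 19×30/23 = 24.7826, running total 366.78
Total 366.78.

366.78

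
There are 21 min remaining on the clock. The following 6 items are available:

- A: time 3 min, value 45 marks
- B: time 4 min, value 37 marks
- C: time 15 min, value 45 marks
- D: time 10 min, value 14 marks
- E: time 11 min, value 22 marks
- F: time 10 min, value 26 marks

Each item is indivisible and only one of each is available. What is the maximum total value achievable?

Check high-value combinations within 21 min:
- A+B+F: time 3+4+10=17, value 45+37+26=108
- A+B+E: time 3+4+11=18, value 45+37+22=104
- A+B+D: time 3+4+10=17, value 45+37+14=96
Best: 108 marks.

108 marks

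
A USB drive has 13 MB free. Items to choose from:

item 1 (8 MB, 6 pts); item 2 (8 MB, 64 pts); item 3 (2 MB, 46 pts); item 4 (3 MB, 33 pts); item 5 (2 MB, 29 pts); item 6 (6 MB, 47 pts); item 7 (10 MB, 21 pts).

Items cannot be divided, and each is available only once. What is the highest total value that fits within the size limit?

Check high-value combinations within 13 MB:
- item 3+item 4+item 5+item 6: size 2+3+2+6=13, value 46+33+29+47=155
- item 2+item 3+item 4: size 8+2+3=13, value 64+46+33=143
- item 2+item 3+item 5: size 8+2+2=12, value 64+46+29=139
- item 3+item 4+item 6: size 2+3+6=11, value 46+33+47=126
Best: 155 pts.

155 pts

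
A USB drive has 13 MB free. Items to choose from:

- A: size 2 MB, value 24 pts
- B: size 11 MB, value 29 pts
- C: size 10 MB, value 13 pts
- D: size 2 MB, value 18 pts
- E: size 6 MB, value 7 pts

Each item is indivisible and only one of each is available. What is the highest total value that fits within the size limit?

This is a 0/1 knapsack; check combinations near the capacity.
- A+B: size 2+11=13, value 24+29=53
- A+D+E: size 2+2+6=10, value 24+18+7=49
- B+D: size 11+2=13, value 29+18=47
- A+D: size 2+2=4, value 24+18=42
Best: 53 pts.

53 pts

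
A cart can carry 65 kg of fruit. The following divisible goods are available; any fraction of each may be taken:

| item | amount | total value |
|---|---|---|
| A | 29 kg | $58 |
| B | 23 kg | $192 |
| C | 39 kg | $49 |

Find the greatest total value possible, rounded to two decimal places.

Take in order of value per unit:
- B (192/23 per unit): all 23 → value 192, running total 192.00
- A (58/29 per unit): all 29 → value 58, running total 250.00
- C (49/39 per unit): 13 of 39 → value 13×49/39 = 16.3333, running total 266.33
Total 266.33.

266.33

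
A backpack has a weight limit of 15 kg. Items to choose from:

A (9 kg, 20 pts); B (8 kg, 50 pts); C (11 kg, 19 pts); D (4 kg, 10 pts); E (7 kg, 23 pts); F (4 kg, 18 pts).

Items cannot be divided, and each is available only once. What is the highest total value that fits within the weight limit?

This is a 0/1 knapsack; check combinations near the capacity.
- B+E: weight 8+7=15, value 50+23=73
- B+F: weight 8+4=12, value 50+18=68
- B+D: weight 8+4=12, value 50+10=60
- D+E+F: weight 4+7+4=15, value 10+23+18=51
- B: weight 8, value 50
Best: 73 pts.

73 pts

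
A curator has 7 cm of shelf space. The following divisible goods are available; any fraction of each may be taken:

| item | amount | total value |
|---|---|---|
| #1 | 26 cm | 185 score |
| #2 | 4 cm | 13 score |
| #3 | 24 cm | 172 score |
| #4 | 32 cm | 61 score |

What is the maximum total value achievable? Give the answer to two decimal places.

Take in order of value per unit:
- #3 (172/24 per unit): 7 of 24 → value 7×172/24 = 50.1667, running total 50.17
Total 50.17.

50.17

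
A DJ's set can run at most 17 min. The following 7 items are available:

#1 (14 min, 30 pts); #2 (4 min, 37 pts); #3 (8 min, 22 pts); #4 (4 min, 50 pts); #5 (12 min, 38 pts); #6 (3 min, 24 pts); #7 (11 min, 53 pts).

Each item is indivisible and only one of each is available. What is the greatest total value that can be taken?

111 pts

Check high-value combinations within 17 min:
- #2+#4+#6: duration 4+4+3=11, value 37+50+24=111
- #2+#3+#4: duration 4+8+4=16, value 37+22+50=109
- #4+#7: duration 4+11=15, value 50+53=103
- #3+#4+#6: duration 8+4+3=15, value 22+50+24=96
- #2+#7: duration 4+11=15, value 37+53=90
Best: 111 pts.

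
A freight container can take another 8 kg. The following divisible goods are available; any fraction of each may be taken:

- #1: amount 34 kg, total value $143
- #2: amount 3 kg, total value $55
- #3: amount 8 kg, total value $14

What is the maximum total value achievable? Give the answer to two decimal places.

Take in order of value per unit:
- #2 (55/3 per unit): all 3 → value 55, running total 55.00
- #1 (143/34 per unit): 5 of 34 → value 5×143/34 = 21.0294, running total 76.03
Total 76.03.

76.03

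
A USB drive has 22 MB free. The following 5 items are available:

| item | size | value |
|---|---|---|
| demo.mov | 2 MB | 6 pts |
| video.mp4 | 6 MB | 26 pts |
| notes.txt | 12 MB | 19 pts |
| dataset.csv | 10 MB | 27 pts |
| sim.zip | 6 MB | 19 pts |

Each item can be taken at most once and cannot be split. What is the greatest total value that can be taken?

72 pts

Check high-value combinations within 22 MB:
- video.mp4+dataset.csv+sim.zip: size 6+10+6=22, value 26+27+19=72
- demo.mov+video.mp4+dataset.csv: size 2+6+10=18, value 6+26+27=59
- video.mp4+dataset.csv: size 6+10=16, value 26+27=53
- demo.mov+dataset.csv+sim.zip: size 2+10+6=18, value 6+27+19=52
Best: 72 pts.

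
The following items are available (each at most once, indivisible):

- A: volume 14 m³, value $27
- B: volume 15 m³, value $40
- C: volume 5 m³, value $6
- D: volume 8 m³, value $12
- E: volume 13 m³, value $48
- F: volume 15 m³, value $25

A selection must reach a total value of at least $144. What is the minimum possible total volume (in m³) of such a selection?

Subsets with value ≥ 144, sorted by total volume:
- A+B+C+E+F: volume 62, value 146
- A+B+D+E+F: volume 65, value 152
- A+B+C+D+E+F: volume 70, value 158
Minimum volume: 62 m³.

62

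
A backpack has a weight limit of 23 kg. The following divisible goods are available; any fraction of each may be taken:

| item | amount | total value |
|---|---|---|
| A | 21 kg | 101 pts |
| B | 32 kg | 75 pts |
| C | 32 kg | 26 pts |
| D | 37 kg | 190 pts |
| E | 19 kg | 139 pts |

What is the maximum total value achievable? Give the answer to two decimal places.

159.54

Take in order of value per unit:
- E (139/19 per unit): all 19 → value 139, running total 139.00
- D (190/37 per unit): 4 of 37 → value 4×190/37 = 20.5405, running total 159.54
Total 159.54.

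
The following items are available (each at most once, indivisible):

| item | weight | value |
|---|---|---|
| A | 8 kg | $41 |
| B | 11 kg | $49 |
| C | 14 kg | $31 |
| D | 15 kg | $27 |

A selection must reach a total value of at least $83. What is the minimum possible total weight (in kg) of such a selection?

19

Subsets with value ≥ 83, sorted by total weight:
- A+B: weight 19, value 90
- A+B+C: weight 33, value 121
Minimum weight: 19 kg.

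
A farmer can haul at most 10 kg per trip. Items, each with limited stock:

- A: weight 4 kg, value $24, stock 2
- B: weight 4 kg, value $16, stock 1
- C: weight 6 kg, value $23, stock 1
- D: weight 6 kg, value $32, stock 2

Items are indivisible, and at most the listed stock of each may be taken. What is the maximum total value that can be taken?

Top feasible selections:
- 1×A + 1×D: weight 10, value 56
- 2×A: weight 8, value 48
Best: $56.

$56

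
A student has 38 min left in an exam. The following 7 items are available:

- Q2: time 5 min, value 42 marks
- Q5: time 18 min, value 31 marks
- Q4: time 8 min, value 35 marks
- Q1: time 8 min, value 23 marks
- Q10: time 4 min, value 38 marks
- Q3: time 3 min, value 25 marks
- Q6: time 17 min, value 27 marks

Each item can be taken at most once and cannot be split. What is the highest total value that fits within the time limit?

171 marks

Check high-value combinations within 38 min:
- Q2+Q5+Q4+Q10+Q3: time 5+18+8+4+3=38, value 42+31+35+38+25=171
- Q2+Q4+Q10+Q3+Q6: time 5+8+4+3+17=37, value 42+35+38+25+27=167
- Q2+Q4+Q1+Q10+Q3: time 5+8+8+4+3=28, value 42+35+23+38+25=163
- Q2+Q5+Q1+Q10+Q3: time 5+18+8+4+3=38, value 42+31+23+38+25=159
Best: 171 marks.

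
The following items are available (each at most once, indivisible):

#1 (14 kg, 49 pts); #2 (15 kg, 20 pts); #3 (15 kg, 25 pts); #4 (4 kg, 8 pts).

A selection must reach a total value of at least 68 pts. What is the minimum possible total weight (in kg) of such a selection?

29

Subsets with value ≥ 68, sorted by total weight:
- #1+#3: weight 29, value 74
- #1+#2: weight 29, value 69
Minimum weight: 29 kg.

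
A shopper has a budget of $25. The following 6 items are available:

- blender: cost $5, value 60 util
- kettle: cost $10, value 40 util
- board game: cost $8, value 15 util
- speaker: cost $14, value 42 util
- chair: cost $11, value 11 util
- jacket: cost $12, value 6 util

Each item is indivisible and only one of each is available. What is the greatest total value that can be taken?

115 util

This is a 0/1 knapsack; check combinations near the capacity.
- blender+kettle+board game: cost 5+10+8=23, value 60+40+15=115
- blender+speaker: cost 5+14=19, value 60+42=102
- blender+kettle: cost 5+10=15, value 60+40=100
- blender+board game+chair: cost 5+8+11=24, value 60+15+11=86
Best: 115 util.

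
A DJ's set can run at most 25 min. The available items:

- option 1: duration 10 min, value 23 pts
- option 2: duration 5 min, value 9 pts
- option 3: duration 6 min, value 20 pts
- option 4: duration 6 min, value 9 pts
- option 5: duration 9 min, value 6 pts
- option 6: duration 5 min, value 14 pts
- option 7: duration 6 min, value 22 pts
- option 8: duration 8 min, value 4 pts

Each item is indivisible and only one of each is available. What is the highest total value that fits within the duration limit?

This is a 0/1 knapsack; check combinations near the capacity.
- option 1+option 3+option 7: duration 10+6+6=22, value 23+20+22=65
- option 2+option 3+option 6+option 7: duration 5+6+5+6=22, value 9+20+14+22=65
- option 3+option 4+option 6+option 7: duration 6+6+5+6=23, value 20+9+14+22=65
- option 2+option 3+option 4+option 7: duration 5+6+6+6=23, value 9+20+9+22=60
Best: 65 pts.

65 pts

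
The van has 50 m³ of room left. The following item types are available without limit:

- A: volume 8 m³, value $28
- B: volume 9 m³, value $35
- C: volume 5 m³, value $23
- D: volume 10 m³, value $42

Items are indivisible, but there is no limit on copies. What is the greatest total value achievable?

Best value-per-unit is C at 23/5, and filling with it alone uses volume 10×5=50. No mix of the others beats 10×23 = 230.

$230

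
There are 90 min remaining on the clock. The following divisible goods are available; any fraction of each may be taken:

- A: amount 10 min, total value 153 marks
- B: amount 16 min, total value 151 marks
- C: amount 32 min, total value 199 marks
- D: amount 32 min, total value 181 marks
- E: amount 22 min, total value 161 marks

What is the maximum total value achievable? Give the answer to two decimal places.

Take in order of value per unit:
- A (153/10 per unit): all 10 → value 153, running total 153.00
- B (151/16 per unit): all 16 → value 151, running total 304.00
- E (161/22 per unit): all 22 → value 161, running total 465.00
- C (199/32 per unit): all 32 → value 199, running total 664.00
- D (181/32 per unit): 10 of 32 → value 10×181/32 = 56.5625, running total 720.56
Total 720.56.

720.56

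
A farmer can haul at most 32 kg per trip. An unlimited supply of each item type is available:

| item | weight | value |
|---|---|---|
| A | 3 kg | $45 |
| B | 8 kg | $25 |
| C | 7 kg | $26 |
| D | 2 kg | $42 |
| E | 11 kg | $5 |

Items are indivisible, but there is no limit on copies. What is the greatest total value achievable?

$672

Best value-per-unit is D at 42/2, and filling with it alone uses weight 16×2=32. No mix of the others beats 16×42 = 672.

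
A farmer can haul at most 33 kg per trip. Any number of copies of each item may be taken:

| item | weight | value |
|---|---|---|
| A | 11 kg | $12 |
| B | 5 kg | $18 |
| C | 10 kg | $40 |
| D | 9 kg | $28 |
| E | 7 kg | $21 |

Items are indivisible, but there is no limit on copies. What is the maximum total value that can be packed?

Best value-per-unit is C at 40/10, and filling with it alone uses weight 3×10=30. No mix of the others beats 3×40 = 120.

$120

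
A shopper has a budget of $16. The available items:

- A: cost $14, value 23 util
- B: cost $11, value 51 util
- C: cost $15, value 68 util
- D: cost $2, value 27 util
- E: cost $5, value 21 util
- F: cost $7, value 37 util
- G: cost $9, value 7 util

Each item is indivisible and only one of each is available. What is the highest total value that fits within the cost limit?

Check high-value combinations within $16:
- D+E+F: cost 2+5+7=14, value 27+21+37=85
- B+D: cost 11+2=13, value 51+27=78
- B+E: cost 11+5=16, value 51+21=72
- C: cost 15, value 68
Best: 85 util.

85 util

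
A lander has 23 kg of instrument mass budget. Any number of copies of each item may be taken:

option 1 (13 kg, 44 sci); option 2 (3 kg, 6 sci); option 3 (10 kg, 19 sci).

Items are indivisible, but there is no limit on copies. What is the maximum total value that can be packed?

63 sci

Best value-per-unit is option 1 at 44/13; filling with it alone gives 1×44 = 44.
Optimal mix: 1×option 1 + 1×option 3 → mass 23, value 63.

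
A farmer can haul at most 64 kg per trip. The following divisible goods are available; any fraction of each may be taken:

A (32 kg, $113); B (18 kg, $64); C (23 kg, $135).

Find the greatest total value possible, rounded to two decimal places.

280.22

Take in order of value per unit:
- C (135/23 per unit): all 23 → value 135, running total 135.00
- B (64/18 per unit): all 18 → value 64, running total 199.00
- A (113/32 per unit): 23 of 32 → value 23×113/32 = 81.2188, running total 280.22
Total 280.22.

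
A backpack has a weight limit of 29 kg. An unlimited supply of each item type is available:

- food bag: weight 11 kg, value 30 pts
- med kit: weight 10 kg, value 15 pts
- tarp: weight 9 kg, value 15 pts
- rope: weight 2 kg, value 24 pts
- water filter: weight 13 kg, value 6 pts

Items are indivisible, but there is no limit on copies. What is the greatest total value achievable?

336 pts

Best value-per-unit is rope at 24/2, and filling with it alone uses weight 14×2=28. No mix of the others beats 14×24 = 336.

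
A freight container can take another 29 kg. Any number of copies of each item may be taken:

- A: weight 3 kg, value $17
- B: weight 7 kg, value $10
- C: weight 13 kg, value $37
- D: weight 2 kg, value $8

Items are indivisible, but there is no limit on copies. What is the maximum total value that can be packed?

$161

Best value-per-unit is A at 17/3; filling with it alone gives 9×17 = 153.
Optimal mix: 9×A + 1×D → weight 29, value 161.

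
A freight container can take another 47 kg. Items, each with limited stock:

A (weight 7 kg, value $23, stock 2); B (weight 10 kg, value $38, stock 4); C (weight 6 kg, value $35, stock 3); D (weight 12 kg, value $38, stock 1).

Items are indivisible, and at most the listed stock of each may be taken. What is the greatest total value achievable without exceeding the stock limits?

Best selections within weight 47 and stock limits:
- 1×A + 2×B + 3×C: weight 45, value 204
- 1×A + 1×B + 3×C + 1×D: weight 47, value 204
Best: $204.

$204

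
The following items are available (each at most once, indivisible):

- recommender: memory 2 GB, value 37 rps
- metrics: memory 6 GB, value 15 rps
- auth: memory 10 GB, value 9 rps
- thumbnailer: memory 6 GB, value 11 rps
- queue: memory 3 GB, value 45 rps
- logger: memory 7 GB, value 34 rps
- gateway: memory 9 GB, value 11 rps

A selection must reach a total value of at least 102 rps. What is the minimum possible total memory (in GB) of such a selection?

12

Subsets with value ≥ 102, sorted by total memory:
- recommender+queue+logger: memory 12, value 116
- recommender+metrics+thumbnailer+queue: memory 17, value 108
- recommender+metrics+queue+logger: memory 18, value 131
- recommender+thumbnailer+queue+logger: memory 18, value 127
Minimum memory: 12 GB.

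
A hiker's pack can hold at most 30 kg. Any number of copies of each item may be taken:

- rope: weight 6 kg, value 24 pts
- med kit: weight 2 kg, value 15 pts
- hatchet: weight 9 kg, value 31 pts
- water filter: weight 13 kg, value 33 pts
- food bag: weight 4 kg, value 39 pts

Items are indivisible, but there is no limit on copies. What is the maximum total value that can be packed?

Best value-per-unit is food bag at 39/4; filling with it alone gives 7×39 = 273.
Optimal mix: 1×med kit + 7×food bag → weight 30, value 288.

288 pts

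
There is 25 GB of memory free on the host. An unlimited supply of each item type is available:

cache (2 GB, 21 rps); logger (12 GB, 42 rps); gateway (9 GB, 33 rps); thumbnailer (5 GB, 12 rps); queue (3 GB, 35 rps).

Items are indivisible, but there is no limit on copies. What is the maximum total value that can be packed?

Best value-per-unit is queue at 35/3; filling with it alone gives 8×35 = 280.
Optimal mix: 2×cache + 7×queue → memory 25, value 287.

287 rps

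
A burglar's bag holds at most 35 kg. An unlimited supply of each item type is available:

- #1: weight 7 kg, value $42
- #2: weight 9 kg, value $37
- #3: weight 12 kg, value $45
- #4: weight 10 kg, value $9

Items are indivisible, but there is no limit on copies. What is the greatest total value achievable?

Best value-per-unit is #1 at 42/7, and filling with it alone uses weight 5×7=35. No mix of the others beats 5×42 = 210.

$210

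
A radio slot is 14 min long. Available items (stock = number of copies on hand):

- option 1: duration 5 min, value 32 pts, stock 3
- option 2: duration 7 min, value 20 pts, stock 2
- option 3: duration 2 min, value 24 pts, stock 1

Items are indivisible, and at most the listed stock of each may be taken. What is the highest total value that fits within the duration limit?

Top feasible selections:
- 2×option 1 + 1×option 3: duration 12, value 88
- 1×option 1 + 1×option 2 + 1×option 3: duration 14, value 76
Best: 88 pts.

88 pts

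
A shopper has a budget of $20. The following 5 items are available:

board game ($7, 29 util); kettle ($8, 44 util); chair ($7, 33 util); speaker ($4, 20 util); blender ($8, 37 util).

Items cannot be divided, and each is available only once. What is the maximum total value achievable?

101 util

Check high-value combinations within $20:
- kettle+speaker+blender: cost 8+4+8=20, value 44+20+37=101
- kettle+chair+speaker: cost 8+7+4=19, value 44+33+20=97
- board game+kettle+speaker: cost 7+8+4=19, value 29+44+20=93
- chair+speaker+blender: cost 7+4+8=19, value 33+20+37=90
Best: 101 util.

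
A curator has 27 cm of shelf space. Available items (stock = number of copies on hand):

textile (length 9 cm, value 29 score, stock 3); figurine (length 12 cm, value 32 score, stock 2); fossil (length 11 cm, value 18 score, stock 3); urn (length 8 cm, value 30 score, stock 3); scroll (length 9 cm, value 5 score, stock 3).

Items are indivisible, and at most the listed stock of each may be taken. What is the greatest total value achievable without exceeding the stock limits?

90 score

Best selections within length 27 and stock limits:
- 3×urn: length 24, value 90
- 1×textile + 2×urn: length 25, value 89
- 2×textile + 1×urn: length 26, value 88
- 3×textile: length 27, value 87
Best: 90 score.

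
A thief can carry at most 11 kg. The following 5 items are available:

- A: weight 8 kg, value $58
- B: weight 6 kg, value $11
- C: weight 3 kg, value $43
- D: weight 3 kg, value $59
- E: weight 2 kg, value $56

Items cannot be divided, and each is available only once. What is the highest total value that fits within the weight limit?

Check high-value combinations within 11 kg:
- C+D+E: weight 3+3+2=8, value 43+59+56=158
- B+D+E: weight 6+3+2=11, value 11+59+56=126
- A+D: weight 8+3=11, value 58+59=117
- D+E: weight 3+2=5, value 59+56=115
- A+E: weight 8+2=10, value 58+56=114
Best: $158.

$158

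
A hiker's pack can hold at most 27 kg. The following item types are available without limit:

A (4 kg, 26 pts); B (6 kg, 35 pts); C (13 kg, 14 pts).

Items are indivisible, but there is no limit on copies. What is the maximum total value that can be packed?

165 pts

Best value-per-unit is A at 26/4; filling with it alone gives 6×26 = 156.
Optimal mix: 5×A + 1×B → weight 26, value 165.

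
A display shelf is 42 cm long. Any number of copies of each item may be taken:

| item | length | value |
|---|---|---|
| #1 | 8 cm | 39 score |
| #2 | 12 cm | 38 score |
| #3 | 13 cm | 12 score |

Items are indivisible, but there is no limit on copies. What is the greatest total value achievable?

Best value-per-unit is #1 at 39/8, and filling with it alone uses length 5×8=40. No mix of the others beats 5×39 = 195.

195 score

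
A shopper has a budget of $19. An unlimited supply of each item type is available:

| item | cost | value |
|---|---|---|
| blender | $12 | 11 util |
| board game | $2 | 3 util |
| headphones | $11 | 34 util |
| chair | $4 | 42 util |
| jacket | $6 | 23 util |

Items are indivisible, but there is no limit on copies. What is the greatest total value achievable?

Best value-per-unit is chair at 42/4; filling with it alone gives 4×42 = 168.
Optimal mix: 1×board game + 4×chair → cost 18, value 171.

171 util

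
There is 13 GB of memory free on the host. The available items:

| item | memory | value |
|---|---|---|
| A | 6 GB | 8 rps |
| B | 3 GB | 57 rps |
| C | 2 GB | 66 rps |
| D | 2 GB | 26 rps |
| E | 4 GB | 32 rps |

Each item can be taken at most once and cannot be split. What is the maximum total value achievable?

Check high-value combinations within 13 GB:
- B+C+D+E: memory 3+2+2+4=11, value 57+66+26+32=181
- A+B+C+D: memory 6+3+2+2=13, value 8+57+66+26=157
- B+C+E: memory 3+2+4=9, value 57+66+32=155
Best: 181 rps.

181 rps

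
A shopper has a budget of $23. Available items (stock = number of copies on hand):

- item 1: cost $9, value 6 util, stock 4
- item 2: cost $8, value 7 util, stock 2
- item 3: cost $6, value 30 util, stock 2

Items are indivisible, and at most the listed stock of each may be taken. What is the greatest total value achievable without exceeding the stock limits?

Top feasible selections:
- 1×item 2 + 2×item 3: cost 20, value 67
- 1×item 1 + 2×item 3: cost 21, value 66
- 2×item 3: cost 12, value 60
- 2×item 2 + 1×item 3: cost 22, value 44
Best: 67 util.

67 util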